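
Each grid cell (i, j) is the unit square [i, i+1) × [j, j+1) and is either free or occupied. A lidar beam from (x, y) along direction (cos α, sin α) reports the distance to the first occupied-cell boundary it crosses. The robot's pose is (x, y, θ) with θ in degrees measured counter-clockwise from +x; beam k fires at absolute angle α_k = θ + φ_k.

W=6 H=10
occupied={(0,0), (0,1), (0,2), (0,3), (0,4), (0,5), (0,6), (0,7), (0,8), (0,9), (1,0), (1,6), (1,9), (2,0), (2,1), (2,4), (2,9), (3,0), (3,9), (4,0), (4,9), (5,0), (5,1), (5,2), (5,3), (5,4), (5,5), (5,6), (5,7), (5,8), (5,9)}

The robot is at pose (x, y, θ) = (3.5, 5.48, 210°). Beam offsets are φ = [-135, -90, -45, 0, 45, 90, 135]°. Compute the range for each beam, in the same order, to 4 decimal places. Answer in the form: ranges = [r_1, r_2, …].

ranges = [3.6442, 4.0645, 2.0091, 0.9600, 3.6028, 3.0000, 1.5529]

beam 1: φ=-135°, α=75°
  direction (0.2588, 0.9659); cell (3,5); t to first gridline: x 1.9319, y 0.5383 (then +3.8637 / +1.0353)
    (3,6) via y @ 0.5383
    (3,7) via y @ 1.5736
    (4,7) via x @ 1.9319
    (4,8) via y @ 2.6089
    (4,9) via y @ 3.6442  # hit
  → r_1 = 3.6442
beam 2: φ=-90°, α=120°
  direction (-0.5000, 0.8660); cell (3,5); t to first gridline: x 1.0000, y 0.6004 (then +2.0000 / +1.1547)
    (3,6) via y @ 0.6004
    (2,6) via x @ 1.0000
    (2,7) via y @ 1.7551
    (2,8) via y @ 2.9098
    (1,8) via x @ 3.0000
    (1,9) via y @ 4.0645  # hit
  → r_2 = 4.0645
beam 3: φ=-45°, α=165°
  direction (-0.9659, 0.2588); cell (3,5); t to first gridline: x 0.5176, y 2.0091 (then +1.0353 / +3.8637)
    (2,5) via x @ 0.5176
    (1,5) via x @ 1.5529
    (1,6) via y @ 2.0091  # hit
  → r_3 = 2.0091
beam 4: φ=0°, α=210°
  direction (-0.8660, -0.5000); cell (3,5); t to first gridline: x 0.5774, y 0.9600 (then +1.1547 / +2.0000)
    (2,5) via x @ 0.5774
    (2,4) via y @ 0.9600  # hit
  → r_4 = 0.9600
beam 5: φ=45°, α=255°
  direction (-0.2588, -0.9659); cell (3,5); t to first gridline: x 1.9319, y 0.4969 (then +3.8637 / +1.0353)
    (3,4) via y @ 0.4969
    (3,3) via y @ 1.5322
    (2,3) via x @ 1.9319
    (2,2) via y @ 2.5675
    (2,1) via y @ 3.6028  # hit
  → r_5 = 3.6028
beam 6: φ=90°, α=300°
  direction (0.5000, -0.8660); cell (3,5); t to first gridline: x 1.0000, y 0.5543 (then +2.0000 / +1.1547)
    (3,4) via y @ 0.5543
    (4,4) via x @ 1.0000
    (4,3) via y @ 1.7090
    (4,2) via y @ 2.8637
    (5,2) via x @ 3.0000  # hit
  → r_6 = 3.0000
beam 7: φ=135°, α=345°
  direction (0.9659, -0.2588); cell (3,5); t to first gridline: x 0.5176, y 1.8546 (then +1.0353 / +3.8637)
    (4,5) via x @ 0.5176
    (5,5) via x @ 1.5529  # hit
  → r_7 = 1.5529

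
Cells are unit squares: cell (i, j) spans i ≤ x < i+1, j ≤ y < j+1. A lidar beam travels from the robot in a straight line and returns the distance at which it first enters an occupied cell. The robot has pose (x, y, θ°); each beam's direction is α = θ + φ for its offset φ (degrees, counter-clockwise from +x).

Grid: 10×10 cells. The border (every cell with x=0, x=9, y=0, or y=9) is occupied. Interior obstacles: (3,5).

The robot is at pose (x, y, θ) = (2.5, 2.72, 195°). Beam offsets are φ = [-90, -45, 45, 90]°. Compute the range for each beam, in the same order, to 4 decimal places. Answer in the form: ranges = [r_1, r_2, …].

ranges = [5.7956, 1.7321, 1.9861, 1.7807]

beam 1: φ=-90°, α=105°
  d=(-0.2588,0.9659)  start (2,2)  tX=1.9319 tY=0.2899  stride 1/|dx|=3.8637 1/|dy|=1.0353
    cross y-line → (2,3), t=0.2899
    cross y-line → (2,4), t=1.3252
    cross x-line → (1,4), t=1.9319
    cross y-line → (1,5), t=2.3604
    cross y-line → (1,6), t=3.3957
    cross y-line → (1,7), t=4.4310
    cross y-line → (1,8), t=5.4663
    cross x-line → (0,8), t=5.7956 (wall)
  → r_1 = 5.7956
beam 2: φ=-45°, α=150°
  d=(-0.8660,0.5000)  start (2,2)  tX=0.5774 tY=0.5600  stride 1/|dx|=1.1547 1/|dy|=2.0000
    cross y-line → (2,3), t=0.5600
    cross x-line → (1,3), t=0.5774
    cross x-line → (0,3), t=1.7321 (wall)
  → r_2 = 1.7321
beam 3: φ=45°, α=240°
  d=(-0.5000,-0.8660)  start (2,2)  tX=1.0000 tY=0.8314  stride 1/|dx|=2.0000 1/|dy|=1.1547
    cross y-line → (2,1), t=0.8314
    cross x-line → (1,1), t=1.0000
    cross y-line → (1,0), t=1.9861 (wall)
  → r_3 = 1.9861
beam 4: φ=90°, α=285°
  d=(0.2588,-0.9659)  start (2,2)  tX=1.9319 tY=0.7454  stride 1/|dx|=3.8637 1/|dy|=1.0353
    cross y-line → (2,1), t=0.7454
    cross y-line → (2,0), t=1.7807 (wall)
  → r_4 = 1.7807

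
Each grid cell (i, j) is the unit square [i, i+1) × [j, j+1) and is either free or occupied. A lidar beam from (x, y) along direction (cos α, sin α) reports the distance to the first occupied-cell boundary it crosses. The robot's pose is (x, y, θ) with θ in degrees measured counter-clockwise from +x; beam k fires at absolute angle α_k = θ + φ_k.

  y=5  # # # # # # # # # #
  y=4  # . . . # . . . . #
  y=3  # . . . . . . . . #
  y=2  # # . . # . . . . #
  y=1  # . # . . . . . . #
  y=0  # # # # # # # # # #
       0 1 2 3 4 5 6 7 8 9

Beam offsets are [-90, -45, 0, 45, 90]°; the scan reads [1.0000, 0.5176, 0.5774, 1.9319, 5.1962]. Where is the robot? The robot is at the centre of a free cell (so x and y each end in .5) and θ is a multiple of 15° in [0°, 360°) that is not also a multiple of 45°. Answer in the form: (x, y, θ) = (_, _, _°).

The pose lattice has 28·16 = 448 candidates. Test each by forward raycasting.
  (7.5, 2.5, 30°): beam 1 = 1.7321 ≠ 1.0000 ✗
  (2.5, 4.5, 330°): beam 1 = 1.7321 ≠ 1.0000 ✗
  (6.5, 2.5, 75°): beam 1 = 2.5882 ≠ 1.0000 ✗
  …
  (4.5, 1.5, 300°): r_1=1.0000, r_2=0.5176, r_3=0.5774, r_4=1.9319, r_5=5.1962 — all match ✓
Only this pose fits every beam.

(x, y, θ) = (4.5, 1.5, 300°)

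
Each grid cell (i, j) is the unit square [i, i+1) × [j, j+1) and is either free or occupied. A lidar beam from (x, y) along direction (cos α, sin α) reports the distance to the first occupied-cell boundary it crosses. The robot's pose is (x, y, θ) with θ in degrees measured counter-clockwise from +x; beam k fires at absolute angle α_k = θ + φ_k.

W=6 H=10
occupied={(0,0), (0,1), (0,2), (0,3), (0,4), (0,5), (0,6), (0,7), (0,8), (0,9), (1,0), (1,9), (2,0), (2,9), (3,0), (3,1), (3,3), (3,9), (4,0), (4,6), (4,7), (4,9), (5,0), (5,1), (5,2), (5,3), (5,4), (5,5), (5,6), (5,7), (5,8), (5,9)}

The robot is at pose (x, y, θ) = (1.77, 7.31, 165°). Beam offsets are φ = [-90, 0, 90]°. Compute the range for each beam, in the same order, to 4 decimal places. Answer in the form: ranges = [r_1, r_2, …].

beam 1: φ=-90°, α=75°
  d=(0.2588,0.9659)  start (1,7)  tX=0.8887 tY=0.7143  stride 1/|dx|=3.8637 1/|dy|=1.0353
    cross y-line → (1,8), t=0.7143
    cross x-line → (2,8), t=0.8887
    cross y-line → (2,9), t=1.7496 (wall)
  → r_1 = 1.7496
beam 2: φ=0°, α=165°
  d=(-0.9659,0.2588)  start (1,7)  tX=0.7972 tY=2.6660  stride 1/|dx|=1.0353 1/|dy|=3.8637
    cross x-line → (0,7), t=0.7972 (wall)
  → r_2 = 0.7972
beam 3: φ=90°, α=255°
  d=(-0.2588,-0.9659)  start (1,7)  tX=2.9751 tY=0.3209  stride 1/|dx|=3.8637 1/|dy|=1.0353
    cross y-line → (1,6), t=0.3209
    cross y-line → (1,5), t=1.3562
    cross y-line → (1,4), t=2.3915
    cross x-line → (0,4), t=2.9751 (wall)
  → r_3 = 2.9751

ranges = [1.7496, 0.7972, 2.9751]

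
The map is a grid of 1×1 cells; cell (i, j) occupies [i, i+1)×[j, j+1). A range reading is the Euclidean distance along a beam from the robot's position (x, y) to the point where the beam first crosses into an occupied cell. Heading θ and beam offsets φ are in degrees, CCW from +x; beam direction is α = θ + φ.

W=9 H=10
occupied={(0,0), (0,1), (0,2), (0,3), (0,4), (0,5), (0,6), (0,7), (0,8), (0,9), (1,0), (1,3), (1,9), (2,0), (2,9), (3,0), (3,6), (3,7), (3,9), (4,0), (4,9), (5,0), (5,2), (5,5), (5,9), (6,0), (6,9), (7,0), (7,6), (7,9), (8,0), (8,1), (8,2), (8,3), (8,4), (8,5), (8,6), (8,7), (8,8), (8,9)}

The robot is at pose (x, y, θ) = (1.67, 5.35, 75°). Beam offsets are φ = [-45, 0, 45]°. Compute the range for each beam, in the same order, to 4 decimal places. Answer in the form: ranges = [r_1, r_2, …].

ranges = [1.5358, 3.7788, 1.3400]

beam 1: φ=-45°, α=30°
  direction (0.8660, 0.5000); cell (1,5); t to first gridline: x 0.3811, y 1.3000 (then +1.1547 / +2.0000)
    (2,5) via x @ 0.3811
    (2,6) via y @ 1.3000
    (3,6) via x @ 1.5358  # hit
  → r_1 = 1.5358
beam 2: φ=0°, α=75°
  direction (0.2588, 0.9659); cell (1,5); t to first gridline: x 1.2750, y 0.6729 (then +3.8637 / +1.0353)
    (1,6) via y @ 0.6729
    (2,6) via x @ 1.2750
    (2,7) via y @ 1.7082
    (2,8) via y @ 2.7435
    (2,9) via y @ 3.7788  # hit
  → r_2 = 3.7788
beam 3: φ=45°, α=120°
  direction (-0.5000, 0.8660); cell (1,5); t to first gridline: x 1.3400, y 0.7506 (then +2.0000 / +1.1547)
    (1,6) via y @ 0.7506
    (0,6) via x @ 1.3400  # hit
  → r_3 = 1.3400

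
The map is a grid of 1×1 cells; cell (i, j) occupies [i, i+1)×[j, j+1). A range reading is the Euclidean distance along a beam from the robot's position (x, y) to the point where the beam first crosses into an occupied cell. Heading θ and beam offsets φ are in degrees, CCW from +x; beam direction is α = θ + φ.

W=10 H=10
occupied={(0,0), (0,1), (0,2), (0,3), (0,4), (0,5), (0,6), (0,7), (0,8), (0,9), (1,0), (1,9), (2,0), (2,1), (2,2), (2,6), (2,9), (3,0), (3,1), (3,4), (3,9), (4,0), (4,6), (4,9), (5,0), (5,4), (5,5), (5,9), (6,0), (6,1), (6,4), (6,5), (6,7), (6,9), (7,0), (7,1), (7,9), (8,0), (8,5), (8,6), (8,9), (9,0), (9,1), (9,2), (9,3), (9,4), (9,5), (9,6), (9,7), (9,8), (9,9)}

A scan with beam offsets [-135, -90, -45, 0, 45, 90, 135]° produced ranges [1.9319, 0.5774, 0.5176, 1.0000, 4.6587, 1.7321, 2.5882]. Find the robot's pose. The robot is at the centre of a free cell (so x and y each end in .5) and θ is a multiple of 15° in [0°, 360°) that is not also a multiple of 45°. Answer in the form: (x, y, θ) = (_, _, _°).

(x, y, θ) = (5.5, 8.5, 150°)

The pose lattice has 49·16 = 784 candidates. Test each by forward raycasting.
  (6.5, 3.5, 210°): beam 1 = 0.5176 ≠ 1.9319 ✗
  (8.5, 8.5, 30°): beam 1 = 1.5529 ≠ 1.9319 ✗
  (8.5, 8.5, 345°): beam 1 = 1.7321 ≠ 1.9319 ✗
  (6.5, 2.5, 210°): beam 1 = 1.5529 ≠ 1.9319 ✗
  …
  (5.5, 8.5, 150°): r_1=1.9319, r_2=0.5774, r_3=0.5176, r_4=1.0000, r_5=4.6587, r_6=1.7321, r_7=2.5882 — all match ✓
Unique over the lattice → pose = (5.5, 8.5, 150°).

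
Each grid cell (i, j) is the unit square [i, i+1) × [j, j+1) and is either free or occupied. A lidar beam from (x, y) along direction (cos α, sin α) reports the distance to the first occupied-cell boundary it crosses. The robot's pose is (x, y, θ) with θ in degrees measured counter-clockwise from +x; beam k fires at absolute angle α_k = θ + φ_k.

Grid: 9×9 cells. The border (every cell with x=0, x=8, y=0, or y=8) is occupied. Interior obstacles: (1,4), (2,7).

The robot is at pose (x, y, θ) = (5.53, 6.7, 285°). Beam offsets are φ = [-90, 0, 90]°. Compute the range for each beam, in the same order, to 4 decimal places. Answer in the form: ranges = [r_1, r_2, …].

beam 1: φ=-90°, α=195°
  dir = (cos 195°, sin 195°) = (-0.9659, -0.2588); from cell (5,6)
  next x-line at t=0.5487, next y-line at t=2.7046; Δt_x=1.0353, Δt_y=3.8637
    x: enter (4,6) at t=0.5487
    x: enter (3,6) at t=1.5840
    x: enter (2,6) at t=2.6192
    y: enter (2,5) at t=2.7046
    x: enter (1,5) at t=3.6545
    x: enter (0,5) at t=4.6898 ← occupied
  → r_1 = 4.6898
beam 2: φ=0°, α=285°
  dir = (cos 285°, sin 285°) = (0.2588, -0.9659); from cell (5,6)
  next x-line at t=1.8159, next y-line at t=0.7247; Δt_x=3.8637, Δt_y=1.0353
    y: enter (5,5) at t=0.7247
    y: enter (5,4) at t=1.7600
    x: enter (6,4) at t=1.8159
    y: enter (6,3) at t=2.7952
    y: enter (6,2) at t=3.8305
    y: enter (6,1) at t=4.8658
    x: enter (7,1) at t=5.6796
    y: enter (7,0) at t=5.9011 ← occupied
  → r_2 = 5.9011
beam 3: φ=90°, α=15°
  dir = (cos 15°, sin 15°) = (0.9659, 0.2588); from cell (5,6)
  next x-line at t=0.4866, next y-line at t=1.1591; Δt_x=1.0353, Δt_y=3.8637
    x: enter (6,6) at t=0.4866
    y: enter (6,7) at t=1.1591
    x: enter (7,7) at t=1.5219
    x: enter (8,7) at t=2.5571 ← occupied
  → r_3 = 2.5571

ranges = [4.6898, 5.9011, 2.5571]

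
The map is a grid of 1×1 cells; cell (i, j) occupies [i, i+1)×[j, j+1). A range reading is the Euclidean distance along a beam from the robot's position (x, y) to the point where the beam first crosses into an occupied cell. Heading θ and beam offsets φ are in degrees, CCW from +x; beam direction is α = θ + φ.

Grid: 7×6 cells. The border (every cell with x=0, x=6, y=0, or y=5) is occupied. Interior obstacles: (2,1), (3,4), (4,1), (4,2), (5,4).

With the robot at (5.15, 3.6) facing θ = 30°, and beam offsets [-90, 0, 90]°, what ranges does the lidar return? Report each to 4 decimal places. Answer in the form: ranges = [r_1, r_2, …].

ranges = [1.7000, 0.8000, 1.6166]

beam 1: φ=-90°, α=300°
  cosα=0.5000 sinα=-0.8660 | (5,3) | tMaxX 1.7000 tMaxY 0.6928 | tΔX 2.0000 tΔY 1.1547
    t=0.6928 [y] (5,2)
    t=1.7000 [x] (6,2) — stop
  → r_1 = 1.7000
beam 2: φ=0°, α=30°
  cosα=0.8660 sinα=0.5000 | (5,3) | tMaxX 0.9815 tMaxY 0.8000 | tΔX 1.1547 tΔY 2.0000
    t=0.8000 [y] (5,4) — stop
  → r_2 = 0.8000
beam 3: φ=90°, α=120°
  cosα=-0.5000 sinα=0.8660 | (5,3) | tMaxX 0.3000 tMaxY 0.4619 | tΔX 2.0000 tΔY 1.1547
    t=0.3000 [x] (4,3)
    t=0.4619 [y] (4,4)
    t=1.6166 [y] (4,5) — stop
  → r_3 = 1.6166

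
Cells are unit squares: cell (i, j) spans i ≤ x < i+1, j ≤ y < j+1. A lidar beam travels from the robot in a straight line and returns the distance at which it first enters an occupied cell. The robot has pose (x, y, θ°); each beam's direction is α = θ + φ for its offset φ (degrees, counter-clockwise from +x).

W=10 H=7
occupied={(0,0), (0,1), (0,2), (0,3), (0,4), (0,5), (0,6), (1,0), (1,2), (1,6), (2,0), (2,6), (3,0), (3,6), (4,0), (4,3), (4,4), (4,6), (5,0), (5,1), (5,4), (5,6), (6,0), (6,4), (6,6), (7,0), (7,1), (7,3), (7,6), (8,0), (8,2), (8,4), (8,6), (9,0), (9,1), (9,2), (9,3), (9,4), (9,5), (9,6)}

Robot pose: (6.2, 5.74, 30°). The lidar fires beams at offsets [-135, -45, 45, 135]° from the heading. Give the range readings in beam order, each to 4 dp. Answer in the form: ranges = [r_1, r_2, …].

beam 1: φ=-135°, α=255°
  cosα=-0.2588 sinα=-0.9659 | (6,5) | tMaxX 0.7727 tMaxY 0.7661 | tΔX 3.8637 tΔY 1.0353
    t=0.7661 [y] (6,4) — stop
  → r_1 = 0.7661
beam 2: φ=-45°, α=345°
  cosα=0.9659 sinα=-0.2588 | (6,5) | tMaxX 0.8282 tMaxY 2.8591 | tΔX 1.0353 tΔY 3.8637
    t=0.8282 [x] (7,5)
    t=1.8635 [x] (8,5)
    t=2.8591 [y] (8,4) — stop
  → r_2 = 2.8591
beam 3: φ=45°, α=75°
  cosα=0.2588 sinα=0.9659 | (6,5) | tMaxX 3.0910 tMaxY 0.2692 | tΔX 3.8637 tΔY 1.0353
    t=0.2692 [y] (6,6) — stop
  → r_3 = 0.2692
beam 4: φ=135°, α=165°
  cosα=-0.9659 sinα=0.2588 | (6,5) | tMaxX 0.2071 tMaxY 1.0046 | tΔX 1.0353 tΔY 3.8637
    t=0.2071 [x] (5,5)
    t=1.0046 [y] (5,6) — stop
  → r_4 = 1.0046

ranges = [0.7661, 2.8591, 0.2692, 1.0046]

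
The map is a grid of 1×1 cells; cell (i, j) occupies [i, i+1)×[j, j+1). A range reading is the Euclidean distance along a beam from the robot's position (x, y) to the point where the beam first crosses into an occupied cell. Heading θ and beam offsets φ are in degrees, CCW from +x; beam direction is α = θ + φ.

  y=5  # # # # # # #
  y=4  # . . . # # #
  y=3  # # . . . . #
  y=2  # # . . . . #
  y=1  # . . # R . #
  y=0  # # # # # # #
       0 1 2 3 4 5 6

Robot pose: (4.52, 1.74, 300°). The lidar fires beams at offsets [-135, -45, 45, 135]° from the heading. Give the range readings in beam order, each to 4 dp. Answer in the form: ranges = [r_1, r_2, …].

ranges = [0.5383, 0.7661, 1.5322, 2.3397]

beam 1: φ=-135°, α=165°
  cosα=-0.9659 sinα=0.2588 | (4,1) | tMaxX 0.5383 tMaxY 1.0046 | tΔX 1.0353 tΔY 3.8637
    t=0.5383 [x] (3,1) — stop
  → r_1 = 0.5383
beam 2: φ=-45°, α=255°
  cosα=-0.2588 sinα=-0.9659 | (4,1) | tMaxX 2.0091 tMaxY 0.7661 | tΔX 3.8637 tΔY 1.0353
    t=0.7661 [y] (4,0) — stop
  → r_2 = 0.7661
beam 3: φ=45°, α=345°
  cosα=0.9659 sinα=-0.2588 | (4,1) | tMaxX 0.4969 tMaxY 2.8591 | tΔX 1.0353 tΔY 3.8637
    t=0.4969 [x] (5,1)
    t=1.5322 [x] (6,1) — stop
  → r_3 = 1.5322
beam 4: φ=135°, α=75°
  cosα=0.2588 sinα=0.9659 | (4,1) | tMaxX 1.8546 tMaxY 0.2692 | tΔX 3.8637 tΔY 1.0353
    t=0.2692 [y] (4,2)
    t=1.3044 [y] (4,3)
    t=1.8546 [x] (5,3)
    t=2.3397 [y] (5,4) — stop
  → r_4 = 2.3397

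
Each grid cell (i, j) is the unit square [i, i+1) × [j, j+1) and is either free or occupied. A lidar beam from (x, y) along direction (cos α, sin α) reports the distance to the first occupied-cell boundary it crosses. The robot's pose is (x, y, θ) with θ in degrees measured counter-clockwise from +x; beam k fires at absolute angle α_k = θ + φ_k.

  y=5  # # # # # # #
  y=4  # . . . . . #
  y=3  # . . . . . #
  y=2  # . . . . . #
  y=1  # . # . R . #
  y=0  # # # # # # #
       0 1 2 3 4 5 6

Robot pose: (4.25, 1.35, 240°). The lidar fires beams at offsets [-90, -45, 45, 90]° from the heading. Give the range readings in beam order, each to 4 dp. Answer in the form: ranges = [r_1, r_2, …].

beam 1: φ=-90°, α=150°
  d=(-0.8660,0.5000)  start (4,1)  tX=0.2887 tY=1.3000  stride 1/|dx|=1.1547 1/|dy|=2.0000
    cross x-line → (3,1), t=0.2887
    cross y-line → (3,2), t=1.3000
    cross x-line → (2,2), t=1.4434
    cross x-line → (1,2), t=2.5981
    cross y-line → (1,3), t=3.3000
    cross x-line → (0,3), t=3.7528 (wall)
  → r_1 = 3.7528
beam 2: φ=-45°, α=195°
  d=(-0.9659,-0.2588)  start (4,1)  tX=0.2588 tY=1.3523  stride 1/|dx|=1.0353 1/|dy|=3.8637
    cross x-line → (3,1), t=0.2588
    cross x-line → (2,1), t=1.2941 (wall)
  → r_2 = 1.2941
beam 3: φ=45°, α=285°
  d=(0.2588,-0.9659)  start (4,1)  tX=2.8978 tY=0.3623  stride 1/|dx|=3.8637 1/|dy|=1.0353
    cross y-line → (4,0), t=0.3623 (wall)
  → r_3 = 0.3623
beam 4: φ=90°, α=330°
  d=(0.8660,-0.5000)  start (4,1)  tX=0.8660 tY=0.7000  stride 1/|dx|=1.1547 1/|dy|=2.0000
    cross y-line → (4,0), t=0.7000 (wall)
  → r_4 = 0.7000

ranges = [3.7528, 1.2941, 0.3623, 0.7000]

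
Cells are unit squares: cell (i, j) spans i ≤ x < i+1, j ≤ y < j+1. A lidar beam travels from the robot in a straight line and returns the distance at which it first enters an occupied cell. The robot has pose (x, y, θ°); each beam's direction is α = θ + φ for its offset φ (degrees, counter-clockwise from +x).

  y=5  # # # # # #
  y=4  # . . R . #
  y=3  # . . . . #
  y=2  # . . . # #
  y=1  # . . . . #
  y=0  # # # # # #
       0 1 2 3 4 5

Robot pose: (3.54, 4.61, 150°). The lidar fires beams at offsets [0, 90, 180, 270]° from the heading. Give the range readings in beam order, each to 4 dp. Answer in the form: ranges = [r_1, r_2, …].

ranges = [0.7800, 4.1685, 1.6859, 0.4503]

beam 1: φ=0°, α=150°
  dir = (cos 150°, sin 150°) = (-0.8660, 0.5000); from cell (3,4)
  next x-line at t=0.6235, next y-line at t=0.7800; Δt_x=1.1547, Δt_y=2.0000
    x: enter (2,4) at t=0.6235
    y: enter (2,5) at t=0.7800 ← occupied
  → r_1 = 0.7800
beam 2: φ=90°, α=240°
  dir = (cos 240°, sin 240°) = (-0.5000, -0.8660); from cell (3,4)
  next x-line at t=1.0800, next y-line at t=0.7044; Δt_x=2.0000, Δt_y=1.1547
    y: enter (3,3) at t=0.7044
    x: enter (2,3) at t=1.0800
    y: enter (2,2) at t=1.8591
    y: enter (2,1) at t=3.0138
    x: enter (1,1) at t=3.0800
    y: enter (1,0) at t=4.1685 ← occupied
  → r_2 = 4.1685
beam 3: φ=180°, α=330°
  dir = (cos 330°, sin 330°) = (0.8660, -0.5000); from cell (3,4)
  next x-line at t=0.5312, next y-line at t=1.2200; Δt_x=1.1547, Δt_y=2.0000
    x: enter (4,4) at t=0.5312
    y: enter (4,3) at t=1.2200
    x: enter (5,3) at t=1.6859 ← occupied
  → r_3 = 1.6859
beam 4: φ=270°, α=60°
  dir = (cos 60°, sin 60°) = (0.5000, 0.8660); from cell (3,4)
  next x-line at t=0.9200, next y-line at t=0.4503; Δt_x=2.0000, Δt_y=1.1547
    y: enter (3,5) at t=0.4503 ← occupied
  → r_4 = 0.4503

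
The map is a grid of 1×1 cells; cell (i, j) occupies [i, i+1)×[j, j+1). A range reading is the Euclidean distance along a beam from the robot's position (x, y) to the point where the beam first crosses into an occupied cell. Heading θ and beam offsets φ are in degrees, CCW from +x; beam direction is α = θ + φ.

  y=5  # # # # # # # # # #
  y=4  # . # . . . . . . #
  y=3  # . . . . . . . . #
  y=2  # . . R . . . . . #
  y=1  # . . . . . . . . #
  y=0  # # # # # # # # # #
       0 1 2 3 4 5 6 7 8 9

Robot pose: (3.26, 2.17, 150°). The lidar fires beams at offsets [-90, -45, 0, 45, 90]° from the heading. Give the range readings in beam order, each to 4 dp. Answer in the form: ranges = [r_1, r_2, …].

ranges = [3.2678, 1.8946, 2.6096, 2.3397, 1.3510]

beam 1: φ=-90°, α=60°
  d=(0.5000,0.8660)  start (3,2)  tX=1.4800 tY=0.9584  stride 1/|dx|=2.0000 1/|dy|=1.1547
    cross y-line → (3,3), t=0.9584
    cross x-line → (4,3), t=1.4800
    cross y-line → (4,4), t=2.1131
    cross y-line → (4,5), t=3.2678 (wall)
  → r_1 = 3.2678
beam 2: φ=-45°, α=105°
  d=(-0.2588,0.9659)  start (3,2)  tX=1.0046 tY=0.8593  stride 1/|dx|=3.8637 1/|dy|=1.0353
    cross y-line → (3,3), t=0.8593
    cross x-line → (2,3), t=1.0046
    cross y-line → (2,4), t=1.8946 (wall)
  → r_2 = 1.8946
beam 3: φ=0°, α=150°
  d=(-0.8660,0.5000)  start (3,2)  tX=0.3002 tY=1.6600  stride 1/|dx|=1.1547 1/|dy|=2.0000
    cross x-line → (2,2), t=0.3002
    cross x-line → (1,2), t=1.4549
    cross y-line → (1,3), t=1.6600
    cross x-line → (0,3), t=2.6096 (wall)
  → r_3 = 2.6096
beam 4: φ=45°, α=195°
  d=(-0.9659,-0.2588)  start (3,2)  tX=0.2692 tY=0.6568  stride 1/|dx|=1.0353 1/|dy|=3.8637
    cross x-line → (2,2), t=0.2692
    cross y-line → (2,1), t=0.6568
    cross x-line → (1,1), t=1.3044
    cross x-line → (0,1), t=2.3397 (wall)
  → r_4 = 2.3397
beam 5: φ=90°, α=240°
  d=(-0.5000,-0.8660)  start (3,2)  tX=0.5200 tY=0.1963  stride 1/|dx|=2.0000 1/|dy|=1.1547
    cross y-line → (3,1), t=0.1963
    cross x-line → (2,1), t=0.5200
    cross y-line → (2,0), t=1.3510 (wall)
  → r_5 = 1.3510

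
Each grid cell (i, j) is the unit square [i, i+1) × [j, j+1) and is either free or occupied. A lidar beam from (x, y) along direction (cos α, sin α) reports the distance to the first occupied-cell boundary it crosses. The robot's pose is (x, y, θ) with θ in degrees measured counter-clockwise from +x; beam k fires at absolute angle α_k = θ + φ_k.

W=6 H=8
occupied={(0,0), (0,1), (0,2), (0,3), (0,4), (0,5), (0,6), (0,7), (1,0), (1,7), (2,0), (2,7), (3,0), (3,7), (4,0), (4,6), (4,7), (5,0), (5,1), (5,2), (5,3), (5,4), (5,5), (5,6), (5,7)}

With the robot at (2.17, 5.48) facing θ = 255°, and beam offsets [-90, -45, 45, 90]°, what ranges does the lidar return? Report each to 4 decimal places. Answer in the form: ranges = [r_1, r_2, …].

beam 1: φ=-90°, α=165°
  d=(-0.9659,0.2588)  start (2,5)  tX=0.1760 tY=2.0091  stride 1/|dx|=1.0353 1/|dy|=3.8637
    cross x-line → (1,5), t=0.1760
    cross x-line → (0,5), t=1.2113 (wall)
  → r_1 = 1.2113
beam 2: φ=-45°, α=210°
  d=(-0.8660,-0.5000)  start (2,5)  tX=0.1963 tY=0.9600  stride 1/|dx|=1.1547 1/|dy|=2.0000
    cross x-line → (1,5), t=0.1963
    cross y-line → (1,4), t=0.9600
    cross x-line → (0,4), t=1.3510 (wall)
  → r_2 = 1.3510
beam 3: φ=45°, α=300°
  d=(0.5000,-0.8660)  start (2,5)  tX=1.6600 tY=0.5543  stride 1/|dx|=2.0000 1/|dy|=1.1547
    cross y-line → (2,4), t=0.5543
    cross x-line → (3,4), t=1.6600
    cross y-line → (3,3), t=1.7090
    cross y-line → (3,2), t=2.8637
    cross x-line → (4,2), t=3.6600
    cross y-line → (4,1), t=4.0184
    cross y-line → (4,0), t=5.1731 (wall)
  → r_3 = 5.1731
beam 4: φ=90°, α=345°
  d=(0.9659,-0.2588)  start (2,5)  tX=0.8593 tY=1.8546  stride 1/|dx|=1.0353 1/|dy|=3.8637
    cross x-line → (3,5), t=0.8593
    cross y-line → (3,4), t=1.8546
    cross x-line → (4,4), t=1.8946
    cross x-line → (5,4), t=2.9298 (wall)
  → r_4 = 2.9298

ranges = [1.2113, 1.3510, 5.1731, 2.9298]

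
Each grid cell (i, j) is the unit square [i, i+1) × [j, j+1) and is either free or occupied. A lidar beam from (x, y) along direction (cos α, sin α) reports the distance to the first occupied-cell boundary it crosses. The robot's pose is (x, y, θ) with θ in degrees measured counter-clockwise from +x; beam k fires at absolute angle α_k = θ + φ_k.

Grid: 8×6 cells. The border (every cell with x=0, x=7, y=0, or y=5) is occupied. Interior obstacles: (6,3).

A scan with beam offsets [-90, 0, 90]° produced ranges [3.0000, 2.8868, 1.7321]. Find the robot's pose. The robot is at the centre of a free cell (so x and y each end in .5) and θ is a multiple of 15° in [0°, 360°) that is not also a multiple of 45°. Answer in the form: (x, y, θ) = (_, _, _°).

Enumerate (i+0.5, j+0.5, θ) over the 23 free cells and 16 admissible headings. For each, cast all 3 beams and compare to the given ranges.
  (4.5, 3.5, 255°): beam 1 = 3.6235 ≠ 3.0000 ✗
  (4.5, 2.5, 15°): beam 1 = 1.5529 ≠ 3.0000 ✗
  (4.5, 1.5, 150°): beam 1 = 4.0415 ≠ 3.0000 ✗
  …
  (2.5, 2.5, 60°): r_1=3.0000, r_2=2.8868, r_3=1.7321 — all match ✓
No second candidate reproduces the full scan.

(x, y, θ) = (2.5, 2.5, 60°)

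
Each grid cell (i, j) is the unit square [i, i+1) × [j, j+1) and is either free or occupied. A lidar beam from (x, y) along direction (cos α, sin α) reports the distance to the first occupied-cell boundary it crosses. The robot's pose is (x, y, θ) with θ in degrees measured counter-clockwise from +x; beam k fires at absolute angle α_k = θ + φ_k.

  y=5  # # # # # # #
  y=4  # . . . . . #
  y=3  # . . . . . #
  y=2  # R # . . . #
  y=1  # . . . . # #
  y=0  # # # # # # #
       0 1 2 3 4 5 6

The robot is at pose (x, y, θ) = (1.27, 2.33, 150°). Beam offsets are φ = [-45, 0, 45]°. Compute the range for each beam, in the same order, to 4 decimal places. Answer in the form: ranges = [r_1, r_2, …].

ranges = [1.0432, 0.3118, 0.2795]

beam 1: φ=-45°, α=105°
  d=(-0.2588,0.9659)  start (1,2)  tX=1.0432 tY=0.6936  stride 1/|dx|=3.8637 1/|dy|=1.0353
    cross y-line → (1,3), t=0.6936
    cross x-line → (0,3), t=1.0432 (wall)
  → r_1 = 1.0432
beam 2: φ=0°, α=150°
  d=(-0.8660,0.5000)  start (1,2)  tX=0.3118 tY=1.3400  stride 1/|dx|=1.1547 1/|dy|=2.0000
    cross x-line → (0,2), t=0.3118 (wall)
  → r_2 = 0.3118
beam 3: φ=45°, α=195°
  d=(-0.9659,-0.2588)  start (1,2)  tX=0.2795 tY=1.2750  stride 1/|dx|=1.0353 1/|dy|=3.8637
    cross x-line → (0,2), t=0.2795 (wall)
  → r_3 = 0.2795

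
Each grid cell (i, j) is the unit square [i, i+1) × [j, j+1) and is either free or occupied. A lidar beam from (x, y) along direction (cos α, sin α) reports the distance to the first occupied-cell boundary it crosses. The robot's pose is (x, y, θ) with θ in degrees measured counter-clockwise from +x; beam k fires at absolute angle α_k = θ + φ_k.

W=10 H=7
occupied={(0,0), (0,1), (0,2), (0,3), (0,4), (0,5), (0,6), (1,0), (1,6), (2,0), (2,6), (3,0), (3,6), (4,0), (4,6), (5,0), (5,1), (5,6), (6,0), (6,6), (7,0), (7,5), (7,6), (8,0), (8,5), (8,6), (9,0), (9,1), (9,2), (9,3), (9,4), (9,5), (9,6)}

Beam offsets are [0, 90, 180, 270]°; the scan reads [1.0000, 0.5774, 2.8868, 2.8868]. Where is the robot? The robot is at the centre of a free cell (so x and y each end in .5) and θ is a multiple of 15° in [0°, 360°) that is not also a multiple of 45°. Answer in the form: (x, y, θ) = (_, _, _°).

(x, y, θ) = (8.5, 2.5, 300°)

Enumerate (i+0.5, j+0.5, θ) over the 37 free cells and 16 admissible headings. For each, cast all 4 beams and compare to the given ranges.
  (4.5, 5.5, 345°): beam 1 = 4.6587 ≠ 1.0000 ✗
  (1.5, 4.5, 300°): beam 1 = 4.0415 ≠ 1.0000 ✗
  (7.5, 4.5, 15°): beam 1 = 1.5529 ≠ 1.0000 ✗
  (4.5, 1.5, 60°): beam 1 = 5.0000 ≠ 1.0000 ✗
  …
  (8.5, 2.5, 300°): r_1=1.0000, r_2=0.5774, r_3=2.8868, r_4=2.8868 — all match ✓
Unique over the lattice → pose = (8.5, 2.5, 300°).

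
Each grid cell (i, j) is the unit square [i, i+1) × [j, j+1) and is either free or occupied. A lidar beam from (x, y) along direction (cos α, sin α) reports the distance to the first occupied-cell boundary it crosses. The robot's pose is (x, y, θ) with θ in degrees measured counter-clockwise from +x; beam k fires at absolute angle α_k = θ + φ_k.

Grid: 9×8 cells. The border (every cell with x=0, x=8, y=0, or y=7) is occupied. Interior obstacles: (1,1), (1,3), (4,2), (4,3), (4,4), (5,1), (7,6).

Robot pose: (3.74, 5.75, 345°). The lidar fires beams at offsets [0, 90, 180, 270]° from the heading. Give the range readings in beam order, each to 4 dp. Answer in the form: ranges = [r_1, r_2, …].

beam 1: φ=0°, α=345°
  dir = (cos 345°, sin 345°) = (0.9659, -0.2588); from cell (3,5)
  next x-line at t=0.2692, next y-line at t=2.8978; Δt_x=1.0353, Δt_y=3.8637
    x: enter (4,5) at t=0.2692
    x: enter (5,5) at t=1.3044
    x: enter (6,5) at t=2.3397
    y: enter (6,4) at t=2.8978
    x: enter (7,4) at t=3.3750
    x: enter (8,4) at t=4.4103 ← occupied
  → r_1 = 4.4103
beam 2: φ=90°, α=75°
  dir = (cos 75°, sin 75°) = (0.2588, 0.9659); from cell (3,5)
  next x-line at t=1.0046, next y-line at t=0.2588; Δt_x=3.8637, Δt_y=1.0353
    y: enter (3,6) at t=0.2588
    x: enter (4,6) at t=1.0046
    y: enter (4,7) at t=1.2941 ← occupied
  → r_2 = 1.2941
beam 3: φ=180°, α=165°
  dir = (cos 165°, sin 165°) = (-0.9659, 0.2588); from cell (3,5)
  next x-line at t=0.7661, next y-line at t=0.9659; Δt_x=1.0353, Δt_y=3.8637
    x: enter (2,5) at t=0.7661
    y: enter (2,6) at t=0.9659
    x: enter (1,6) at t=1.8014
    x: enter (0,6) at t=2.8367 ← occupied
  → r_3 = 2.8367
beam 4: φ=270°, α=255°
  dir = (cos 255°, sin 255°) = (-0.2588, -0.9659); from cell (3,5)
  next x-line at t=2.8591, next y-line at t=0.7765; Δt_x=3.8637, Δt_y=1.0353
    y: enter (3,4) at t=0.7765
    y: enter (3,3) at t=1.8117
    y: enter (3,2) at t=2.8470
    x: enter (2,2) at t=2.8591
    y: enter (2,1) at t=3.8823
    y: enter (2,0) at t=4.9176 ← occupied
  → r_4 = 4.9176

ranges = [4.4103, 1.2941, 2.8367, 4.9176]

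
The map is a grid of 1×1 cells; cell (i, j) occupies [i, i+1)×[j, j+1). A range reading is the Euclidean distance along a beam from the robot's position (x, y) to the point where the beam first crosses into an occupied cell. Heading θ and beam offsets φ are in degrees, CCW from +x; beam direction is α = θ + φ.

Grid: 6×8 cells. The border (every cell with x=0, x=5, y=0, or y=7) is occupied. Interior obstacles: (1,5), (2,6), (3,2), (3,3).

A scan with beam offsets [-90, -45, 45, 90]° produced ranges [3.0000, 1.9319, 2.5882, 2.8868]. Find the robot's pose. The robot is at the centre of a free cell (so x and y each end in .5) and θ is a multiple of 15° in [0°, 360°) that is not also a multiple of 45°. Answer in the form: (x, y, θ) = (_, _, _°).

(x, y, θ) = (2.5, 4.5, 330°)

Candidates: 20 free-cell centres × 16 headings = 320 poses. Raycast each; keep the one whose scan matches to 4 dp.
  (1.5, 2.5, 60°): beam 2 = 1.5529 ≠ 1.9319 ✗
  (1.5, 3.5, 105°): beam 1 = 1.5529 ≠ 3.0000 ✗
  (3.5, 5.5, 285°): beam 1 = 1.5529 ≠ 3.0000 ✗
  (2.5, 3.5, 345°): beam 1 = 2.5882 ≠ 3.0000 ✗
  …
  (2.5, 4.5, 330°): r_1=3.0000, r_2=1.9319, r_3=2.5882, r_4=2.8868 — all match ✓
No second candidate reproduces the full scan.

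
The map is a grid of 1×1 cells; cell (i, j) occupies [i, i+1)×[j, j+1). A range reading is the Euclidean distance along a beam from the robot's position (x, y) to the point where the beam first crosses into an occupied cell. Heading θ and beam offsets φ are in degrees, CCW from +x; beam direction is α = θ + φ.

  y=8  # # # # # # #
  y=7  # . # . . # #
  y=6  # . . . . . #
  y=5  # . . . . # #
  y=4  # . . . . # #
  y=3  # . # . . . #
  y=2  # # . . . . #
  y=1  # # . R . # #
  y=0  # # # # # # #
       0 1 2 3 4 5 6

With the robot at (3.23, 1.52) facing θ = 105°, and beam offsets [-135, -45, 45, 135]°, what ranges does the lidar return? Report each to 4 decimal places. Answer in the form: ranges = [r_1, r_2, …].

beam 1: φ=-135°, α=330°
  direction (0.8660, -0.5000); cell (3,1); t to first gridline: x 0.8891, y 1.0400 (then +1.1547 / +2.0000)
    (4,1) via x @ 0.8891
    (4,0) via y @ 1.0400  # hit
  → r_1 = 1.0400
beam 2: φ=-45°, α=60°
  direction (0.5000, 0.8660); cell (3,1); t to first gridline: x 1.5400, y 0.5543 (then +2.0000 / +1.1547)
    (3,2) via y @ 0.5543
    (4,2) via x @ 1.5400
    (4,3) via y @ 1.7090
    (4,4) via y @ 2.8637
    (5,4) via x @ 3.5400  # hit
  → r_2 = 3.5400
beam 3: φ=45°, α=150°
  direction (-0.8660, 0.5000); cell (3,1); t to first gridline: x 0.2656, y 0.9600 (then +1.1547 / +2.0000)
    (2,1) via x @ 0.2656
    (2,2) via y @ 0.9600
    (1,2) via x @ 1.4203  # hit
  → r_3 = 1.4203
beam 4: φ=135°, α=240°
  direction (-0.5000, -0.8660); cell (3,1); t to first gridline: x 0.4600, y 0.6004 (then +2.0000 / +1.1547)
    (2,1) via x @ 0.4600
    (2,0) via y @ 0.6004  # hit
  → r_4 = 0.6004

ranges = [1.0400, 3.5400, 1.4203, 0.6004]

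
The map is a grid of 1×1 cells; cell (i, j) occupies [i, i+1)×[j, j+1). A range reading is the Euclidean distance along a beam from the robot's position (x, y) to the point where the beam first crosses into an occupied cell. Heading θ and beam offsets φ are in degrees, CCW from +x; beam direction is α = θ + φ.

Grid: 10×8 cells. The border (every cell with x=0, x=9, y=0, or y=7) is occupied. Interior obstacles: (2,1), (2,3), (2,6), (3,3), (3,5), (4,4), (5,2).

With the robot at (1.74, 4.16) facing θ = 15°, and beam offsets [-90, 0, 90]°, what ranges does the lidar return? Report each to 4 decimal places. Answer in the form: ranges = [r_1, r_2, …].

beam 1: φ=-90°, α=285°
  cosα=0.2588 sinα=-0.9659 | (1,4) | tMaxX 1.0046 tMaxY 0.1656 | tΔX 3.8637 tΔY 1.0353
    t=0.1656 [y] (1,3)
    t=1.0046 [x] (2,3) — stop
  → r_1 = 1.0046
beam 2: φ=0°, α=15°
  cosα=0.9659 sinα=0.2588 | (1,4) | tMaxX 0.2692 tMaxY 3.2455 | tΔX 1.0353 tΔY 3.8637
    t=0.2692 [x] (2,4)
    t=1.3044 [x] (3,4)
    t=2.3397 [x] (4,4) — stop
  → r_2 = 2.3397
beam 3: φ=90°, α=105°
  cosα=-0.2588 sinα=0.9659 | (1,4) | tMaxX 2.8591 tMaxY 0.8696 | tΔX 3.8637 tΔY 1.0353
    t=0.8696 [y] (1,5)
    t=1.9049 [y] (1,6)
    t=2.8591 [x] (0,6) — stop
  → r_3 = 2.8591

ranges = [1.0046, 2.3397, 2.8591]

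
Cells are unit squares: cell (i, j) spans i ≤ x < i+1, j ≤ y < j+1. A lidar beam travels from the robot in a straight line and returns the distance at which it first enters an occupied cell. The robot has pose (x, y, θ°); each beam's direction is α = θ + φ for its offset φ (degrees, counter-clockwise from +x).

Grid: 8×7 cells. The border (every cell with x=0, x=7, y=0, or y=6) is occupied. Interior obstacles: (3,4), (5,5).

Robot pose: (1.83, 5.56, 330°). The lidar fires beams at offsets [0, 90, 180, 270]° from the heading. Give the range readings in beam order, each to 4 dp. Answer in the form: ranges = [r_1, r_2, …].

ranges = [1.3510, 0.5081, 0.8800, 1.6600]

beam 1: φ=0°, α=330°
  d=(0.8660,-0.5000)  start (1,5)  tX=0.1963 tY=1.1200  stride 1/|dx|=1.1547 1/|dy|=2.0000
    cross x-line → (2,5), t=0.1963
    cross y-line → (2,4), t=1.1200
    cross x-line → (3,4), t=1.3510 (wall)
  → r_1 = 1.3510
beam 2: φ=90°, α=60°
  d=(0.5000,0.8660)  start (1,5)  tX=0.3400 tY=0.5081  stride 1/|dx|=2.0000 1/|dy|=1.1547
    cross x-line → (2,5), t=0.3400
    cross y-line → (2,6), t=0.5081 (wall)
  → r_2 = 0.5081
beam 3: φ=180°, α=150°
  d=(-0.8660,0.5000)  start (1,5)  tX=0.9584 tY=0.8800  stride 1/|dx|=1.1547 1/|dy|=2.0000
    cross y-line → (1,6), t=0.8800 (wall)
  → r_3 = 0.8800
beam 4: φ=270°, α=240°
  d=(-0.5000,-0.8660)  start (1,5)  tX=1.6600 tY=0.6466  stride 1/|dx|=2.0000 1/|dy|=1.1547
    cross y-line → (1,4), t=0.6466
    cross x-line → (0,4), t=1.6600 (wall)
  → r_4 = 1.6600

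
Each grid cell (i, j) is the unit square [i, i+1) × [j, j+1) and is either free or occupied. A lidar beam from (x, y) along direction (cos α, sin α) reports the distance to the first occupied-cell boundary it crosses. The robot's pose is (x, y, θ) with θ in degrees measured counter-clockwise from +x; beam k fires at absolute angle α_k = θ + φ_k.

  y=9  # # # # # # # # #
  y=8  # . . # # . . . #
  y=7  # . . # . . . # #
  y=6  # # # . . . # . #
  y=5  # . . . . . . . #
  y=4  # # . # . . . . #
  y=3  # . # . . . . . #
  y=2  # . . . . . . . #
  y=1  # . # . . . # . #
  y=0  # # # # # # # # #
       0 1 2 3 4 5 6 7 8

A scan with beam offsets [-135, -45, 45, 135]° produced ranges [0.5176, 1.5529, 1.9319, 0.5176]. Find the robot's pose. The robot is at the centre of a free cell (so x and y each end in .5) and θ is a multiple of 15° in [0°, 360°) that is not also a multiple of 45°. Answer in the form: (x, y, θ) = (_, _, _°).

(x, y, θ) = (6.5, 7.5, 120°)

Enumerate (i+0.5, j+0.5, θ) over the 44 free cells and 16 admissible headings. For each, cast all 4 beams and compare to the given ranges.
  (2.5, 4.5, 165°): beam 1 = 0.5774 ≠ 0.5176 ✗
  (2.5, 5.5, 300°): beam 1 = 1.5529 ≠ 0.5176 ✗
  (3.5, 3.5, 150°): beam 1 = 4.6587 ≠ 0.5176 ✗
  (1.5, 7.5, 210°): beam 1 = 1.5529 ≠ 0.5176 ✗
  …
  (6.5, 7.5, 120°): r_1=0.5176, r_2=1.5529, r_3=1.9319, r_4=0.5176 — all match ✓
Only this pose fits every beam.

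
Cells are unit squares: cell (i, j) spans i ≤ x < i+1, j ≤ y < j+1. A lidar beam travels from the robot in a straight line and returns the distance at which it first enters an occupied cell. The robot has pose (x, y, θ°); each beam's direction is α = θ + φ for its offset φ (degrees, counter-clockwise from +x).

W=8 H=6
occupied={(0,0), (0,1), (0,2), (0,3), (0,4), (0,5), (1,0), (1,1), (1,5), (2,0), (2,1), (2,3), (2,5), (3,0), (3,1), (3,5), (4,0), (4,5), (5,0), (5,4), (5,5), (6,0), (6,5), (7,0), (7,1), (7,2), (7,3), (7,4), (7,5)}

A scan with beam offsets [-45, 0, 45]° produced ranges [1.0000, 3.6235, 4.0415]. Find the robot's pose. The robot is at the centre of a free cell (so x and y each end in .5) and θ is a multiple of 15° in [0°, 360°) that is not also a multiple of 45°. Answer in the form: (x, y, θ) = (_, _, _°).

(x, y, θ) = (3.5, 4.5, 285°)

Candidates: 19 free-cell centres × 16 headings = 304 poses. Raycast each; keep the one whose scan matches to 4 dp.
  (5.5, 2.5, 330°): beam 1 = 1.5529 ≠ 1.0000 ✗
  (2.5, 2.5, 75°): beam 1 = 3.0000 ≠ 1.0000 ✗
  (4.5, 4.5, 30°): beam 1 = 0.5176 ≠ 1.0000 ✗
  …
  (3.5, 4.5, 285°): r_1=1.0000, r_2=3.6235, r_3=4.0415 — all match ✓
No second candidate reproduces the full scan.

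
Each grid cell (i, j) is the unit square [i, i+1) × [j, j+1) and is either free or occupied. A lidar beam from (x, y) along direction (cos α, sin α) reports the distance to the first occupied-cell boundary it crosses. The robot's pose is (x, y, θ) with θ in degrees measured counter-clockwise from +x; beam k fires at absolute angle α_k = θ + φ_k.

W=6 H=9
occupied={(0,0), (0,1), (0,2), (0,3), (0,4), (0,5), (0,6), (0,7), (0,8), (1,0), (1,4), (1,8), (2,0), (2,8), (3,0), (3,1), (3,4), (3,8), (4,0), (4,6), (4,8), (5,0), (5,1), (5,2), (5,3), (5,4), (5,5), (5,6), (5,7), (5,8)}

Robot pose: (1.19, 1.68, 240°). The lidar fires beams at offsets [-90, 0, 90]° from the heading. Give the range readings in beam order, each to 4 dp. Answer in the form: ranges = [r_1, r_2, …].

beam 1: φ=-90°, α=150°
  d=(-0.8660,0.5000)  start (1,1)  tX=0.2194 tY=0.6400  stride 1/|dx|=1.1547 1/|dy|=2.0000
    cross x-line → (0,1), t=0.2194 (wall)
  → r_1 = 0.2194
beam 2: φ=0°, α=240°
  d=(-0.5000,-0.8660)  start (1,1)  tX=0.3800 tY=0.7852  stride 1/|dx|=2.0000 1/|dy|=1.1547
    cross x-line → (0,1), t=0.3800 (wall)
  → r_2 = 0.3800
beam 3: φ=90°, α=330°
  d=(0.8660,-0.5000)  start (1,1)  tX=0.9353 tY=1.3600  stride 1/|dx|=1.1547 1/|dy|=2.0000
    cross x-line → (2,1), t=0.9353
    cross y-line → (2,0), t=1.3600 (wall)
  → r_3 = 1.3600

ranges = [0.2194, 0.3800, 1.3600]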